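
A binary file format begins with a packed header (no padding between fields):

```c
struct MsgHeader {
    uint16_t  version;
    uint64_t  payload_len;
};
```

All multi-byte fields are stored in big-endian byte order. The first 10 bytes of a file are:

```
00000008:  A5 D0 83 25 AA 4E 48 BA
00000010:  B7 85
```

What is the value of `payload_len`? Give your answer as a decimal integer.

`payload_len` follows `version` (2 bytes), so it starts at byte offset 2 and occupies 8 bytes.
Bytes at offsets 2..9: 83 25 AA 4E 48 BA B7 85.
Big-endian: lowest address holds the most-significant byte.
The bytes are already most-significant first: 0x8325AA4E48BAB785.
0x8325AA4E48BAB785 = 9450146646311221125.

9450146646311221125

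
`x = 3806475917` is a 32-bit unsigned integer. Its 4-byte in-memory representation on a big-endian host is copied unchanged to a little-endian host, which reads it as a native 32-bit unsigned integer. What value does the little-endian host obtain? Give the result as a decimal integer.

2369184482

3806475917 in 32-bit hexadecimal is 0xE2E2368D.
Stored big-endian, the bytes at ascending addresses are E2 E2 36 8D.
Read back as little-endian, the first byte is least significant, giving 0x8D36E2E2.
0x8D36E2E2 = 2369184482.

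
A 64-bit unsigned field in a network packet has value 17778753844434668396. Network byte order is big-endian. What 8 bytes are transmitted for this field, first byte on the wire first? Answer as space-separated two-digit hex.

17778753844434668396 in hexadecimal, padded to 64 bits, is 0xF6BAD26CF6A38B6C.
Split into bytes (most-significant first): F6 BA D2 6C F6 A3 8B 6C.
In big-endian order the high byte comes first in memory.
So the memory order matches the most-significant-first order: F6 BA D2 6C F6 A3 8B 6C.

F6 BA D2 6C F6 A3 8B 6C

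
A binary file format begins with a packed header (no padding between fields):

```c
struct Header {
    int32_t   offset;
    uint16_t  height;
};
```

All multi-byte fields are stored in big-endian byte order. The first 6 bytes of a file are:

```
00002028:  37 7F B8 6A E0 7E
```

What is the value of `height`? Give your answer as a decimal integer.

`height` follows `offset` (4 bytes), so it starts at byte offset 4 and occupies 2 bytes.
Bytes at offsets 4..5: E0 7E.
Big-endian stores the most-significant byte at the lowest address.
The bytes are already most-significant first: 0xE07E.
0xE07E = 57470.

57470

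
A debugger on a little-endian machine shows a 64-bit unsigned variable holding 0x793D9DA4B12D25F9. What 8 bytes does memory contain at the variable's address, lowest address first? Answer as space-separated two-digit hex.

Split into bytes (most-significant first): 79 3D 9D A4 B1 2D 25 F9.
Little-endian: lowest address holds the least-significant byte.
So at ascending addresses the bytes are F9 25 2D B1 A4 9D 3D 79.

F9 25 2D B1 A4 9D 3D 79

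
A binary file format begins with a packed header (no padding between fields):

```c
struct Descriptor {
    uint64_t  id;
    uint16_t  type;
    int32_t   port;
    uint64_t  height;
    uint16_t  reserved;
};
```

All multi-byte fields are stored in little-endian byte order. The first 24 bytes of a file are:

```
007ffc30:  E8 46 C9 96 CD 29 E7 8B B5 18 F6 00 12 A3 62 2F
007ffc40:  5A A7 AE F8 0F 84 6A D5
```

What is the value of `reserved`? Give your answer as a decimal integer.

`reserved` follows `id` (8 B), `type` (2 B), `port` (4 B), `height` (8 B), so it starts at offset 8 + 2 + 4 + 8 = 22 and occupies 2 bytes.
Bytes at offsets 22..23: 6A D5.
In little-endian order the low byte comes first in memory.
Reassemble most-significant byte first: D5 6A → 0xD56A.
0xD56A = 54634.

54634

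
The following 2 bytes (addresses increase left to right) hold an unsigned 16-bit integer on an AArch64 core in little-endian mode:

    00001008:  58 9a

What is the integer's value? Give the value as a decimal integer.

Little-endian stores the least-significant byte at the lowest address.
Reassemble most-significant byte first: 9A 58 → 0x9A58.
0x9A58 = 39512.

39512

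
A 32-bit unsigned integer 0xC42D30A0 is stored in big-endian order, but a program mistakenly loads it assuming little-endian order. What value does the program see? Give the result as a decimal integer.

2687512004

Stored big-endian, the bytes at ascending addresses are C4 2D 30 A0.
Read back as little-endian, the first byte is least significant, giving 0xA0302DC4.
0xA0302DC4 = 2687512004.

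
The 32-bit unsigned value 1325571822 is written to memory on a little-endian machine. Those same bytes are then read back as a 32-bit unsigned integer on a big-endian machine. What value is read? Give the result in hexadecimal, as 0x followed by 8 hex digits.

1325571822 in 32-bit hexadecimal is 0x4F029EEE.
Stored little-endian, the bytes at ascending addresses are EE 9E 02 4F.
Read back as big-endian, the last byte is least significant, giving 0xEE9E024F.

0xEE9E024F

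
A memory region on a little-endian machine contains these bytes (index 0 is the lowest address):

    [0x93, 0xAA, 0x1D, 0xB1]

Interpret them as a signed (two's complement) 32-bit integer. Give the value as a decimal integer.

-1323455853

In little-endian order the low byte comes first in memory.
Reassemble most-significant byte first: B1 1D AA 93 → 0xB11DAA93.
Top bit is set, so as a signed 32-bit value this is 0xB11DAA93 − 2^32 = -1323455853.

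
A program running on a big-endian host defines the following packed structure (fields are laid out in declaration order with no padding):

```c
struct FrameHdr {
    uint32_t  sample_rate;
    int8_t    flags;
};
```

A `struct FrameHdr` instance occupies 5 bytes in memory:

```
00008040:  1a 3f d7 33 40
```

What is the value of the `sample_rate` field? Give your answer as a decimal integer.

440391475

`sample_rate` is the first field, at byte offset 0, occupying 4 bytes.
Bytes at offsets 0..3: 1A 3F D7 33.
Big-endian: lowest address holds the most-significant byte.
The bytes are already most-significant first: 0x1A3FD733.
0x1A3FD733 = 440391475.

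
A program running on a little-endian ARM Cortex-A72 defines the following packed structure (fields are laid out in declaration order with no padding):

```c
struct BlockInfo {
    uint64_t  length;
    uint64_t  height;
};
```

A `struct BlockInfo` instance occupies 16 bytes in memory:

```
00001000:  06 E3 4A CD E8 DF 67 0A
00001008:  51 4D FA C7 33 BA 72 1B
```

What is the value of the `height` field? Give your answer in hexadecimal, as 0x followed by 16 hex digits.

`height` follows `length` (8 bytes), so it starts at byte offset 8 and occupies 8 bytes.
Bytes at offsets 8..15: 51 4D FA C7 33 BA 72 1B.
In little-endian order the low byte comes first in memory.
Reassemble most-significant byte first: 1B 72 BA 33 C7 FA 4D 51 → 0x1B72BA33C7FA4D51.

0x1B72BA33C7FA4D51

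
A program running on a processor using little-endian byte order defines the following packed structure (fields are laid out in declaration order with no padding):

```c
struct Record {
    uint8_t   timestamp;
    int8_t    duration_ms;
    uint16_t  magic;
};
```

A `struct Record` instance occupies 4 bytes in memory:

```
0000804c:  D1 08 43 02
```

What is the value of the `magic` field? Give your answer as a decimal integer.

`magic` follows `timestamp` (1 B), `duration_ms` (1 B), so it starts at offset 1 + 1 = 2 and occupies 2 bytes.
Bytes at offsets 2..3: 43 02.
Little-endian stores the least-significant byte at the lowest address.
Reassemble most-significant byte first: 02 43 → 0x0243.
0x0243 = 579.

579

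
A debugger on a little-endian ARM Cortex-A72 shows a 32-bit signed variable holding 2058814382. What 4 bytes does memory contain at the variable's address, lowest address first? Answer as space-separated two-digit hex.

2058814382 in hexadecimal, padded to 32 bits, is 0x7AB703AE.
Split into bytes (most-significant first): 7A B7 03 AE.
Little-endian: lowest address holds the least-significant byte.
So at ascending addresses the bytes are AE 03 B7 7A.

AE 03 B7 7A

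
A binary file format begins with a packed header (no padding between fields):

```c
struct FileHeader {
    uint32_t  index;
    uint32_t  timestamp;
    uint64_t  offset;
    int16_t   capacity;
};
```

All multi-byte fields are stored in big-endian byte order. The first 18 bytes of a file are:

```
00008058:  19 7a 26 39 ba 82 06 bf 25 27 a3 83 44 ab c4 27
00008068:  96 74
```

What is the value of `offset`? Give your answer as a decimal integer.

2677288287683200039

`offset` follows `index` (4 B), `timestamp` (4 B), so it starts at offset 4 + 4 = 8 and occupies 8 bytes.
Bytes at offsets 8..15: 25 27 A3 83 44 AB C4 27.
Big-endian: lowest address holds the most-significant byte.
The bytes are already most-significant first: 0x2527A38344ABC427.
0x2527A38344ABC427 = 2677288287683200039.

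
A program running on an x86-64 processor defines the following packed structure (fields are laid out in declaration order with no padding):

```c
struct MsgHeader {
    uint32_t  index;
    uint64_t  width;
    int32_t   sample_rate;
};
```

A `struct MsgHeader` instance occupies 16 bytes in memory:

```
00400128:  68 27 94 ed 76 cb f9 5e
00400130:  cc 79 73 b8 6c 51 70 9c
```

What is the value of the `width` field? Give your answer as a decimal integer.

`width` follows `index` (4 bytes), so it starts at byte offset 4 and occupies 8 bytes.
Bytes at offsets 4..11: 76 CB F9 5E CC 79 73 B8.
In little-endian order the low byte comes first in memory.
Reassemble most-significant byte first: B8 73 79 CC 5E F9 CB 76 → 0xB87379CC5EF9CB76.
0xB87379CC5EF9CB76 = 13291100843974183798.

13291100843974183798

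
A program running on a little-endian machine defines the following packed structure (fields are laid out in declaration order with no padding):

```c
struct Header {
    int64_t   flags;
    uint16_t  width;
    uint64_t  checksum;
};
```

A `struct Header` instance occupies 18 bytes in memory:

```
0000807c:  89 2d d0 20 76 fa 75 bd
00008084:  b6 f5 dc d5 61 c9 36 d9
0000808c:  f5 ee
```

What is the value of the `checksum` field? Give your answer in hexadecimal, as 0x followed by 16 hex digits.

`checksum` follows `flags` (8 B), `width` (2 B), so it starts at offset 8 + 2 = 10 and occupies 8 bytes.
Bytes at offsets 10..17: DC D5 61 C9 36 D9 F5 EE.
Little-endian: lowest address holds the least-significant byte.
Reassemble most-significant byte first: EE F5 D9 36 C9 61 D5 DC → 0xEEF5D936C961D5DC.

0xEEF5D936C961D5DC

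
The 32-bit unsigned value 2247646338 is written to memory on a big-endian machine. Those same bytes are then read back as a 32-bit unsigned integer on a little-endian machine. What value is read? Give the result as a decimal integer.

2187131013

2247646338 in 32-bit hexadecimal is 0x85F85C82.
Stored big-endian, the bytes at ascending addresses are 85 F8 5C 82.
Read back as little-endian, the first byte is least significant, giving 0x825CF885.
0x825CF885 = 2187131013.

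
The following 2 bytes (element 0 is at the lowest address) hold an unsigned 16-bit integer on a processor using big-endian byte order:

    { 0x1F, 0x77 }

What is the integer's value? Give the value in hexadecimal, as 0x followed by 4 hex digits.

Big-endian: lowest address holds the most-significant byte.
The bytes are already most-significant first: 0x1F77.

0x1F77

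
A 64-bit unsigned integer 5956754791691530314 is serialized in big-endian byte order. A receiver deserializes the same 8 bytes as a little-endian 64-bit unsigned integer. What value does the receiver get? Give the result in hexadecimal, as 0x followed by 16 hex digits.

0x4A30E13CECA4AA52

5956754791691530314 in 64-bit hexadecimal is 0x52AAA4EC3CE1304A.
Stored big-endian, the bytes at ascending addresses are 52 AA A4 EC 3C E1 30 4A.
Read back as little-endian, the first byte is least significant, giving 0x4A30E13CECA4AA52.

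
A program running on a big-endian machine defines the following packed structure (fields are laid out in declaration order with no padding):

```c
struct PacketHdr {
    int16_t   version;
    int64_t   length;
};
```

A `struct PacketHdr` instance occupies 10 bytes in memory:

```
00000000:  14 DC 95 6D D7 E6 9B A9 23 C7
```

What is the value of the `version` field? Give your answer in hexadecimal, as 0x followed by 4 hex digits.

`version` is the first field, at byte offset 0, occupying 2 bytes.
Bytes at offsets 0..1: 14 DC.
In big-endian order the high byte comes first in memory.
The bytes are already most-significant first: 0x14DC.

0x14DC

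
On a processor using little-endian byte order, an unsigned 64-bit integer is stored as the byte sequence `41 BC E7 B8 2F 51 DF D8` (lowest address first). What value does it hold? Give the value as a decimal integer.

Little-endian: lowest address holds the least-significant byte.
Reassemble most-significant byte first: D8 DF 51 2F B8 E7 BC 41 → 0xD8DF512FB8E7BC41.
0xD8DF512FB8E7BC41 = 15627298497406417985.

15627298497406417985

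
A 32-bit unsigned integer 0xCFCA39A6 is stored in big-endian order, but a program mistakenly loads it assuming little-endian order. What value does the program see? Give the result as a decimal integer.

Stored big-endian, the bytes at ascending addresses are CF CA 39 A6.
Read back as little-endian, the first byte is least significant, giving 0xA639CACF.
0xA639CACF = 2788805327.

2788805327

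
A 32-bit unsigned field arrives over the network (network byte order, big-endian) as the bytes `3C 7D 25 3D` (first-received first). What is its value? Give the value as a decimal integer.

In big-endian order the high byte comes first in memory.
The bytes are already most-significant first: 0x3C7D253D.
0x3C7D253D = 1014834493.

1014834493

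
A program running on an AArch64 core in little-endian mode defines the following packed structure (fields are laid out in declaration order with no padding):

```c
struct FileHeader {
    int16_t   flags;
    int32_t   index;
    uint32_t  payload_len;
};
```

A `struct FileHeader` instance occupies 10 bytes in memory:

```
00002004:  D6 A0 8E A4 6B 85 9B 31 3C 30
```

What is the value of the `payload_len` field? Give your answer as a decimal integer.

809251227

`payload_len` follows `flags` (2 B), `index` (4 B), so it starts at offset 2 + 4 = 6 and occupies 4 bytes.
Bytes at offsets 6..9: 9B 31 3C 30.
Little-endian: lowest address holds the least-significant byte.
Reassemble most-significant byte first: 30 3C 31 9B → 0x303C319B.
0x303C319B = 809251227.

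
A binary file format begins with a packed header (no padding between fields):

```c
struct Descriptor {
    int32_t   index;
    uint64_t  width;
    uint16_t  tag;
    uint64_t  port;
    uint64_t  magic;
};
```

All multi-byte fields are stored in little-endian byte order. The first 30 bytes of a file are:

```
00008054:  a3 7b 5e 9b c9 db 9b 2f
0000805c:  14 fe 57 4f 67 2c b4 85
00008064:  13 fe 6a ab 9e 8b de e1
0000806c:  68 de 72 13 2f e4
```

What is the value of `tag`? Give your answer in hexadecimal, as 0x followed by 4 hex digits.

`tag` follows `index` (4 B), `width` (8 B), so it starts at offset 4 + 8 = 12 and occupies 2 bytes.
Bytes at offsets 12..13: 67 2C.
Little-endian: lowest address holds the least-significant byte.
Reassemble most-significant byte first: 2C 67 → 0x2C67.

0x2C67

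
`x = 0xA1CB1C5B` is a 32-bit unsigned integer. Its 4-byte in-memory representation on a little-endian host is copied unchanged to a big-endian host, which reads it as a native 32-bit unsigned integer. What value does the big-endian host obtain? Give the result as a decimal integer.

1528613793

Stored little-endian, the bytes at ascending addresses are 5B 1C CB A1.
Read back as big-endian, the last byte is least significant, giving 0x5B1CCBA1.
0x5B1CCBA1 = 1528613793.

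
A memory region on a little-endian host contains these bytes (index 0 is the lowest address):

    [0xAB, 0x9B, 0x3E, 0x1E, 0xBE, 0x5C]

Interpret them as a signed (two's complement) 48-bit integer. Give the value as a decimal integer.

Little-endian stores the least-significant byte at the lowest address.
Reassemble most-significant byte first: 5C BE 1E 3E 9B AB → 0x5CBE1E3E9BAB.
0x5CBE1E3E9BAB = 101971620961195.

101971620961195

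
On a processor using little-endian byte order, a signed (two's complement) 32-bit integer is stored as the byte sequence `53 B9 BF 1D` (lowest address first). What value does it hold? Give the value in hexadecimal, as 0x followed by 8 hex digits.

0x1DBFB953

Little-endian: lowest address holds the least-significant byte.
Reassemble most-significant byte first: 1D BF B9 53 → 0x1DBFB953.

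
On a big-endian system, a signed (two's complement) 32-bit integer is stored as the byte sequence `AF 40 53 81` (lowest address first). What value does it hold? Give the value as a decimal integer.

In big-endian order the high byte comes first in memory.
The bytes are already most-significant first: 0xAF405381.
Top bit is set, so as a signed 32-bit value this is 0xAF405381 − 2^32 = -1354738815.

-1354738815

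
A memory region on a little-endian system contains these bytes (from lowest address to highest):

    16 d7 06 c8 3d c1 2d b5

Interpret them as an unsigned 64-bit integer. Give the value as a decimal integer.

13055303365909993238

In little-endian order the low byte comes first in memory.
Reassemble most-significant byte first: B5 2D C1 3D C8 06 D7 16 → 0xB52DC13DC806D716.
0xB52DC13DC806D716 = 13055303365909993238.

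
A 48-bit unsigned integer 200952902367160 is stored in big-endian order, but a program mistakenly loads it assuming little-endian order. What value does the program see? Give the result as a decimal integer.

203097678726070

200952902367160 in 48-bit hexadecimal is 0xB6C3FE5CB7B8.
Stored big-endian, the bytes at ascending addresses are B6 C3 FE 5C B7 B8.
Read back as little-endian, the first byte is least significant, giving 0xB8B75CFEC3B6.
0xB8B75CFEC3B6 = 203097678726070.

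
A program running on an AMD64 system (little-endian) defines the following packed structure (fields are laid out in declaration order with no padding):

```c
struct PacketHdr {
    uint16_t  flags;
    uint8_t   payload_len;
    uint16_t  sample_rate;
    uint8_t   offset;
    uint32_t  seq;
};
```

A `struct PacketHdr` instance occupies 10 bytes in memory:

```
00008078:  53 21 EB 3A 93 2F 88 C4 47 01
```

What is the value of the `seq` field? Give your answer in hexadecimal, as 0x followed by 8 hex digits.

0x0147C488

`seq` follows `flags` (2 B), `payload_len` (1 B), `sample_rate` (2 B), `offset` (1 B), so it starts at offset 2 + 1 + 2 + 1 = 6 and occupies 4 bytes.
Bytes at offsets 6..9: 88 C4 47 01.
Little-endian stores the least-significant byte at the lowest address.
Reassemble most-significant byte first: 01 47 C4 88 → 0x0147C488.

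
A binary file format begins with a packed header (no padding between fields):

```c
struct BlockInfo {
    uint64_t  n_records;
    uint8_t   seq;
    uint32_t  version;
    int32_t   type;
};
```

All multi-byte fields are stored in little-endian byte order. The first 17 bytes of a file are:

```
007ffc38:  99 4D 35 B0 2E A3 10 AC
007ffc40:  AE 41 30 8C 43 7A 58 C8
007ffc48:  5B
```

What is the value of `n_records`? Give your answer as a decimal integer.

`n_records` is the first field, at byte offset 0, occupying 8 bytes.
Bytes at offsets 0..7: 99 4D 35 B0 2E A3 10 AC.
Little-endian stores the least-significant byte at the lowest address.
Reassemble most-significant byte first: AC 10 A3 2E B0 35 4D 99 → 0xAC10A32EB0354D99.
0xAC10A32EB0354D99 = 12398589195071081881.

12398589195071081881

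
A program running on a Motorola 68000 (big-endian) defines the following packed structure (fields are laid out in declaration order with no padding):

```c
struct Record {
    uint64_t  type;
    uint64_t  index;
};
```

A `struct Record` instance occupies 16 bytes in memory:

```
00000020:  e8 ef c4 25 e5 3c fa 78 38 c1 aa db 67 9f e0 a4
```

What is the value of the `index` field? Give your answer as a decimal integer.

`index` follows `type` (8 bytes), so it starts at byte offset 8 and occupies 8 bytes.
Bytes at offsets 8..15: 38 C1 AA DB 67 9F E0 A4.
Big-endian: lowest address holds the most-significant byte.
The bytes are already most-significant first: 0x38C1AADB679FE0A4.
0x38C1AADB679FE0A4 = 4089737795942211748.

4089737795942211748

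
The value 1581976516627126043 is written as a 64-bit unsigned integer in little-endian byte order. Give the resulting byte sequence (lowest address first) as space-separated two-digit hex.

1B D7 91 9C 42 4F F4 15

1581976516627126043 in hexadecimal, padded to 64 bits, is 0x15F44F429C91D71B.
Split into bytes (most-significant first): 15 F4 4F 42 9C 91 D7 1B.
Little-endian stores the least-significant byte at the lowest address.
So at ascending addresses the bytes are 1B D7 91 9C 42 4F F4 15.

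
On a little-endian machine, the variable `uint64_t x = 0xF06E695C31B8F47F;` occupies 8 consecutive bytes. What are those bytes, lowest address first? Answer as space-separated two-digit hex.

7F F4 B8 31 5C 69 6E F0

Split into bytes (most-significant first): F0 6E 69 5C 31 B8 F4 7F.
Little-endian stores the least-significant byte at the lowest address.
So at ascending addresses the bytes are 7F F4 B8 31 5C 69 6E F0.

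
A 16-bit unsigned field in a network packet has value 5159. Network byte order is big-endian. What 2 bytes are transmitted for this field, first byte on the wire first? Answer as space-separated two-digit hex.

14 27

5159 in hexadecimal, padded to 16 bits, is 0x1427.
Split into bytes (most-significant first): 14 27.
Big-endian: lowest address holds the most-significant byte.
So the memory order matches the most-significant-first order: 14 27.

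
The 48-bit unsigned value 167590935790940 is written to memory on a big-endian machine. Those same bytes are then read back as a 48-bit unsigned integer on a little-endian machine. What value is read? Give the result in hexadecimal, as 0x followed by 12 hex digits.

0x5C05324E6C98

167590935790940 in 48-bit hexadecimal is 0x986C4E32055C.
Stored big-endian, the bytes at ascending addresses are 98 6C 4E 32 05 5C.
Read back as little-endian, the first byte is least significant, giving 0x5C05324E6C98.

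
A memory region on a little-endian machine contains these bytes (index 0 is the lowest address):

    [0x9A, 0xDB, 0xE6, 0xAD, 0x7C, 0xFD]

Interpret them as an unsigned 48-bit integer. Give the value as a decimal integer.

278711935359898

In little-endian order the low byte comes first in memory.
Reassemble most-significant byte first: FD 7C AD E6 DB 9A → 0xFD7CADE6DB9A.
0xFD7CADE6DB9A = 278711935359898.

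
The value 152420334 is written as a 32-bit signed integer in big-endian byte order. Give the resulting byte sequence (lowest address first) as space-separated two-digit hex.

152420334 in hexadecimal, padded to 32 bits, is 0x0915BFEE.
Split into bytes (most-significant first): 09 15 BF EE.
In big-endian order the high byte comes first in memory.
So the memory order matches the most-significant-first order: 09 15 BF EE.

09 15 BF EE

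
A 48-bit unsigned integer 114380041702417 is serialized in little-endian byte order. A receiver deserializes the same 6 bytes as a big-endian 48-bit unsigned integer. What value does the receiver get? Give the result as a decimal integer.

19021356140392

114380041702417 in 48-bit hexadecimal is 0x68072DC14C11.
Stored little-endian, the bytes at ascending addresses are 11 4C C1 2D 07 68.
Read back as big-endian, the last byte is least significant, giving 0x114CC12D0768.
0x114CC12D0768 = 19021356140392.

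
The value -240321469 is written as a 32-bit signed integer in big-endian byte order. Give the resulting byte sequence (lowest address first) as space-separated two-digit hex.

F1 AC FC 43

Two's complement of -240321469 in 32 bits: 240321469 = 0x0E5303BD; invert → 0xF1ACFC42; add 1 → 0xF1ACFC43.
Split into bytes (most-significant first): F1 AC FC 43.
In big-endian order the high byte comes first in memory.
So the memory order matches the most-significant-first order: F1 AC FC 43.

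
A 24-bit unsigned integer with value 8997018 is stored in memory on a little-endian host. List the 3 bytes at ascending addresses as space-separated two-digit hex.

8997018 in hexadecimal, padded to 24 bits, is 0x89489A.
Split into bytes (most-significant first): 89 48 9A.
Little-endian: lowest address holds the least-significant byte.
So at ascending addresses the bytes are 9A 48 89.

9A 48 89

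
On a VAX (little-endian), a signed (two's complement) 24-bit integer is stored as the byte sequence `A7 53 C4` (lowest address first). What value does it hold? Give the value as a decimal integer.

-3910745

Little-endian stores the least-significant byte at the lowest address.
Reassemble most-significant byte first: C4 53 A7 → 0xC453A7.
Top bit is set, so as a signed 24-bit value this is 0xC453A7 − 2^24 = -3910745.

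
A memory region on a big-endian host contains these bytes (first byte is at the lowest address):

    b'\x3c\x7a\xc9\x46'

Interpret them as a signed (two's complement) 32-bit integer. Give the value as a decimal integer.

1014679878

Big-endian: lowest address holds the most-significant byte.
The bytes are already most-significant first: 0x3C7AC946.
0x3C7AC946 = 1014679878.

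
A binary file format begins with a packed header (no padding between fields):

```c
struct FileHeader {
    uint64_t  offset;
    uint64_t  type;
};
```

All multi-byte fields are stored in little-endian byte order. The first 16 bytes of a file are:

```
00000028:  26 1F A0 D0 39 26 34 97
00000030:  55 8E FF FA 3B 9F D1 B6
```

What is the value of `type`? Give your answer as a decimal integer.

`type` follows `offset` (8 bytes), so it starts at byte offset 8 and occupies 8 bytes.
Bytes at offsets 8..15: 55 8E FF FA 3B 9F D1 B6.
Little-endian stores the least-significant byte at the lowest address.
Reassemble most-significant byte first: B6 D1 9F 3B FA FF 8E 55 → 0xB6D19F3BFAFF8E55.
0xB6D19F3BFAFF8E55 = 13173485464998350421.

13173485464998350421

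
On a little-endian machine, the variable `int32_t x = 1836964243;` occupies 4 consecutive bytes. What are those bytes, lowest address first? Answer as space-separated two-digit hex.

1836964243 in hexadecimal, padded to 32 bits, is 0x6D7DD993.
Split into bytes (most-significant first): 6D 7D D9 93.
In little-endian order the low byte comes first in memory.
So at ascending addresses the bytes are 93 D9 7D 6D.

93 D9 7D 6D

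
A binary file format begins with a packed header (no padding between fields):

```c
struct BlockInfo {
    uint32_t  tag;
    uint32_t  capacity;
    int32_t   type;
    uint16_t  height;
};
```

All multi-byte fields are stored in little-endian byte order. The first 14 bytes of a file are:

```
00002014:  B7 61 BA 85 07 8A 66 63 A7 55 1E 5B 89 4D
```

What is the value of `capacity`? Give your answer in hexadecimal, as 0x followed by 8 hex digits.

`capacity` follows `tag` (4 bytes), so it starts at byte offset 4 and occupies 4 bytes.
Bytes at offsets 4..7: 07 8A 66 63.
Little-endian: lowest address holds the least-significant byte.
Reassemble most-significant byte first: 63 66 8A 07 → 0x63668A07.

0x63668A07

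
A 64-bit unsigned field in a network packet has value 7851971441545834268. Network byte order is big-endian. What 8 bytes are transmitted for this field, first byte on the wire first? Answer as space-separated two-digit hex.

7851971441545834268 in hexadecimal, padded to 64 bits, is 0x6CF7CE6CAFD9EF1C.
Split into bytes (most-significant first): 6C F7 CE 6C AF D9 EF 1C.
Big-endian stores the most-significant byte at the lowest address.
So the memory order matches the most-significant-first order: 6C F7 CE 6C AF D9 EF 1C.

6C F7 CE 6C AF D9 EF 1C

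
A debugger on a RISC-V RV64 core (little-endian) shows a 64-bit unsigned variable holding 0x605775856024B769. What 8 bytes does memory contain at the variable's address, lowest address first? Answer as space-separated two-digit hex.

69 B7 24 60 85 75 57 60

Split into bytes (most-significant first): 60 57 75 85 60 24 B7 69.
In little-endian order the low byte comes first in memory.
So at ascending addresses the bytes are 69 B7 24 60 85 75 57 60.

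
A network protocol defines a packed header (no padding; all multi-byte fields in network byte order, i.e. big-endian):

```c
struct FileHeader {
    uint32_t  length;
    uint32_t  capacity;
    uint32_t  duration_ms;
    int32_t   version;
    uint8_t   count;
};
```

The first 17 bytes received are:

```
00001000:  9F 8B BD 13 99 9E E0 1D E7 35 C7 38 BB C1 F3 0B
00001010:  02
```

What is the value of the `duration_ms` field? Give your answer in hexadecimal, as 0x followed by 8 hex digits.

0xE735C738

`duration_ms` follows `length` (4 B), `capacity` (4 B), so it starts at offset 4 + 4 = 8 and occupies 4 bytes.
Bytes at offsets 8..11: E7 35 C7 38.
Big-endian: lowest address holds the most-significant byte.
The bytes are already most-significant first: 0xE735C738.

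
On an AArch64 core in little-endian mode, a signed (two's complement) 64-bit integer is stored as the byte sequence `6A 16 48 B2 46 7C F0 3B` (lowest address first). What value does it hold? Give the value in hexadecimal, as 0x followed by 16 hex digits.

0x3BF07C46B248166A

Little-endian stores the least-significant byte at the lowest address.
Reassemble most-significant byte first: 3B F0 7C 46 B2 48 16 6A → 0x3BF07C46B248166A.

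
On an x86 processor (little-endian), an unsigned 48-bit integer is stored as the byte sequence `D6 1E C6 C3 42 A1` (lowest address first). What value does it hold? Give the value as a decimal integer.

Little-endian: lowest address holds the least-significant byte.
Reassemble most-significant byte first: A1 42 C3 C6 1E D6 → 0xA142C3C61ED6.
0xA142C3C61ED6 = 177308124454614.

177308124454614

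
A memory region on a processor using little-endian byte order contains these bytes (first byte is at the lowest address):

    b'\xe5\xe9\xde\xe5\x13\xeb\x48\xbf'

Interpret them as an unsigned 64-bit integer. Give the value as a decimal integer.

13783525130260900325

Little-endian: lowest address holds the least-significant byte.
Reassemble most-significant byte first: BF 48 EB 13 E5 DE E9 E5 → 0xBF48EB13E5DEE9E5.
0xBF48EB13E5DEE9E5 = 13783525130260900325.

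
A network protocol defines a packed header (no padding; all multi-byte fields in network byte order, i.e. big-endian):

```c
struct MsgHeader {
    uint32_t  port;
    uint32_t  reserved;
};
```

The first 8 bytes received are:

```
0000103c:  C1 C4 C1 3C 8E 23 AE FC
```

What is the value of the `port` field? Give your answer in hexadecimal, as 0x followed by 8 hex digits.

`port` is the first field, at byte offset 0, occupying 4 bytes.
Bytes at offsets 0..3: C1 C4 C1 3C.
In big-endian order the high byte comes first in memory.
The bytes are already most-significant first: 0xC1C4C13C.

0xC1C4C13C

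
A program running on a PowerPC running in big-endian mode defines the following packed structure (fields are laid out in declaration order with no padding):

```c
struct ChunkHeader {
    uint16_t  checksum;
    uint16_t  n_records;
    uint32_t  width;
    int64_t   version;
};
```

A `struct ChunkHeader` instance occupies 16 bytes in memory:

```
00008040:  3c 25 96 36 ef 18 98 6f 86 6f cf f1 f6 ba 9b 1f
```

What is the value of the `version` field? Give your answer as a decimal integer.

-8759554112078832865

`version` follows `checksum` (2 B), `n_records` (2 B), `width` (4 B), so it starts at offset 2 + 2 + 4 = 8 and occupies 8 bytes.
Bytes at offsets 8..15: 86 6F CF F1 F6 BA 9B 1F.
Big-endian: lowest address holds the most-significant byte.
The bytes are already most-significant first: 0x866FCFF1F6BA9B1F.
Top bit is set, so as a signed 64-bit value this is 0x866FCFF1F6BA9B1F − 2^64 = -8759554112078832865.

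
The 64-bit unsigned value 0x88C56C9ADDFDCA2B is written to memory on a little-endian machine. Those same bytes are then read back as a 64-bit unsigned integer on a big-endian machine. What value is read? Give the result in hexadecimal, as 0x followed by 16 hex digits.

0x2BCAFDDD9A6CC588

Stored little-endian, the bytes at ascending addresses are 2B CA FD DD 9A 6C C5 88.
Read back as big-endian, the last byte is least significant, giving 0x2BCAFDDD9A6CC588.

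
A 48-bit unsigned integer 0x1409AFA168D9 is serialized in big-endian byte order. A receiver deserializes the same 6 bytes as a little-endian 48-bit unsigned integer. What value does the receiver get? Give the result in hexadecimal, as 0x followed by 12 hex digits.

0xD968A1AF0914

Stored big-endian, the bytes at ascending addresses are 14 09 AF A1 68 D9.
Read back as little-endian, the first byte is least significant, giving 0xD968A1AF0914.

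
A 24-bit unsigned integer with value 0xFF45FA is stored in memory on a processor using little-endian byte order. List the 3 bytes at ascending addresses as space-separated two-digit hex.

Split into bytes (most-significant first): FF 45 FA.
Little-endian stores the least-significant byte at the lowest address.
So at ascending addresses the bytes are FA 45 FF.

FA 45 FF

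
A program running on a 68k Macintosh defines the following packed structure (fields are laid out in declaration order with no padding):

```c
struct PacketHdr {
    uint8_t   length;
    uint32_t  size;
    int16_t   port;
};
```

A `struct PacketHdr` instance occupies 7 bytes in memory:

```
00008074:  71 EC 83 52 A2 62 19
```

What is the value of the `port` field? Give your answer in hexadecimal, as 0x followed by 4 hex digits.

0x6219

`port` follows `length` (1 B), `size` (4 B), so it starts at offset 1 + 4 = 5 and occupies 2 bytes.
Bytes at offsets 5..6: 62 19.
Big-endian: lowest address holds the most-significant byte.
The bytes are already most-significant first: 0x6219.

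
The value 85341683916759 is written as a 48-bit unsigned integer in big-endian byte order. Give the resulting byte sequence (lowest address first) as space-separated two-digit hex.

4D 9E 28 C1 1F D7

85341683916759 in hexadecimal, padded to 48 bits, is 0x4D9E28C11FD7.
Split into bytes (most-significant first): 4D 9E 28 C1 1F D7.
In big-endian order the high byte comes first in memory.
So the memory order matches the most-significant-first order: 4D 9E 28 C1 1F D7.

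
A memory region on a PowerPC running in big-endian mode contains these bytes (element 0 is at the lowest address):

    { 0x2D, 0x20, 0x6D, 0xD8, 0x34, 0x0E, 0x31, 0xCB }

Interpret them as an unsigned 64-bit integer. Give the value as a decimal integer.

Big-endian: lowest address holds the most-significant byte.
The bytes are already most-significant first: 0x2D206DD8340E31CB.
0x2D206DD8340E31CB = 3251719706315207115.

3251719706315207115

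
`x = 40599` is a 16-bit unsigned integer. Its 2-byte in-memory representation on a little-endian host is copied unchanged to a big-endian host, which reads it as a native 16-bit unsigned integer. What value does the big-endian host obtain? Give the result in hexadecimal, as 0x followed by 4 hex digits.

40599 in 16-bit hexadecimal is 0x9E97.
Stored little-endian, the bytes at ascending addresses are 97 9E.
Read back as big-endian, the last byte is least significant, giving 0x979E.

0x979E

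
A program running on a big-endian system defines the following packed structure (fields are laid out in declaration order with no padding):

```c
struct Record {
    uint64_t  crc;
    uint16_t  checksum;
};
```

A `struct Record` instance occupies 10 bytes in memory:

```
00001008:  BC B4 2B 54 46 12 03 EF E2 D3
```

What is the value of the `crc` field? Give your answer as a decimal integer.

`crc` is the first field, at byte offset 0, occupying 8 bytes.
Bytes at offsets 0..7: BC B4 2B 54 46 12 03 EF.
Big-endian stores the most-significant byte at the lowest address.
The bytes are already most-significant first: 0xBCB42B54461203EF.
0xBCB42B54461203EF = 13597540815891203055.

13597540815891203055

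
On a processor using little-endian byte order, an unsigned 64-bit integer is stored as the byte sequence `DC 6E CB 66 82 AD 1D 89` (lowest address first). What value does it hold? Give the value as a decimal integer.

9880243933102698204

Little-endian: lowest address holds the least-significant byte.
Reassemble most-significant byte first: 89 1D AD 82 66 CB 6E DC → 0x891DAD8266CB6EDC.
0x891DAD8266CB6EDC = 9880243933102698204.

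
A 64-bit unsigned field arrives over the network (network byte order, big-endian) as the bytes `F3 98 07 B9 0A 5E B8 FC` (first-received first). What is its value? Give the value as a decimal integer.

17552788039000832252

Big-endian stores the most-significant byte at the lowest address.
The bytes are already most-significant first: 0xF39807B90A5EB8FC.
0xF39807B90A5EB8FC = 17552788039000832252.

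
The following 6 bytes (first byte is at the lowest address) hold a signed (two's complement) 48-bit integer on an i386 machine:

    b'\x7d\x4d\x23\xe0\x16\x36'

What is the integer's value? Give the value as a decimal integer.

In little-endian order the low byte comes first in memory.
Reassemble most-significant byte first: 36 16 E0 23 4D 7D → 0x3616E0234D7D.
0x3616E0234D7D = 59471877590397.

59471877590397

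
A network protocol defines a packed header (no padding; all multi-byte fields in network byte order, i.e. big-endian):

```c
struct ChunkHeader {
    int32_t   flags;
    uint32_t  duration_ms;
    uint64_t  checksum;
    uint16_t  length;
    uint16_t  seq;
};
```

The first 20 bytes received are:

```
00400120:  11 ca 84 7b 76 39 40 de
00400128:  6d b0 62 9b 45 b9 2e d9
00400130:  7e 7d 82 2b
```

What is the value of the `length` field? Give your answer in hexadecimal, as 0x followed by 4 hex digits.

0x7E7D

`length` follows `flags` (4 B), `duration_ms` (4 B), `checksum` (8 B), so it starts at offset 4 + 4 + 8 = 16 and occupies 2 bytes.
Bytes at offsets 16..17: 7E 7D.
Big-endian: lowest address holds the most-significant byte.
The bytes are already most-significant first: 0x7E7D.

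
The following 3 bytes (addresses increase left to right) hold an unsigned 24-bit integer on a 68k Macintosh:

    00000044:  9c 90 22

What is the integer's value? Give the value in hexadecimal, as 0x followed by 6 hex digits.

0x9C9022

Big-endian stores the most-significant byte at the lowest address.
The bytes are already most-significant first: 0x9C9022.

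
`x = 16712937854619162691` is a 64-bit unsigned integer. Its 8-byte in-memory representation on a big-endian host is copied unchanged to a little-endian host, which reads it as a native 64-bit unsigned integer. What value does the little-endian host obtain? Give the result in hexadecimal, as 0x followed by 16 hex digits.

16712937854619162691 in 64-bit hexadecimal is 0xE7F0486E09C11843.
Stored big-endian, the bytes at ascending addresses are E7 F0 48 6E 09 C1 18 43.
Read back as little-endian, the first byte is least significant, giving 0x4318C1096E48F0E7.

0x4318C1096E48F0E7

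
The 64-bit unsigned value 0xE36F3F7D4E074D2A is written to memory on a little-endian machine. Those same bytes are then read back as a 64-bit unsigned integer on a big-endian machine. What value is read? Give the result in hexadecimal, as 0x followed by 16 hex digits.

Stored little-endian, the bytes at ascending addresses are 2A 4D 07 4E 7D 3F 6F E3.
Read back as big-endian, the last byte is least significant, giving 0x2A4D074E7D3F6FE3.

0x2A4D074E7D3F6FE3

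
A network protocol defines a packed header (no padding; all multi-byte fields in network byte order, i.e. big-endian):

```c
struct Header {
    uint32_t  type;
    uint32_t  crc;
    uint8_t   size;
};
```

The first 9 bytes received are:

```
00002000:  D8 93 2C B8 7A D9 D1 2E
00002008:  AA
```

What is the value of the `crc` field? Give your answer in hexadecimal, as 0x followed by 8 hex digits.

0x7AD9D12E

`crc` follows `type` (4 bytes), so it starts at byte offset 4 and occupies 4 bytes.
Bytes at offsets 4..7: 7A D9 D1 2E.
In big-endian order the high byte comes first in memory.
The bytes are already most-significant first: 0x7AD9D12E.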